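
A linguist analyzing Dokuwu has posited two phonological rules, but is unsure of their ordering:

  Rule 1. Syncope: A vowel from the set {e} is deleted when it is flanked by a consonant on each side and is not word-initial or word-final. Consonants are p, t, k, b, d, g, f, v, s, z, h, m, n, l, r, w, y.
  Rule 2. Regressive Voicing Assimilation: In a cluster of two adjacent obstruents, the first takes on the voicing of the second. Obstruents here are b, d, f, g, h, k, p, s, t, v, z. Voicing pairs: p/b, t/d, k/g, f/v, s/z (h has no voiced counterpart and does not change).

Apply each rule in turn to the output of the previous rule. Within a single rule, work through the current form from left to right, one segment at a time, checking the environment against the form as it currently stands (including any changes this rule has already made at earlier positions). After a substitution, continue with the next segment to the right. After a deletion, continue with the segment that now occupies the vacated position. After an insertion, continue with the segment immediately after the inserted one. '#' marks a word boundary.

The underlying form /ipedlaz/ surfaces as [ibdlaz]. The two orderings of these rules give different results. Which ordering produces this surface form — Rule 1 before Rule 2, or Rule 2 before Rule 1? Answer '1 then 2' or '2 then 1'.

1 then 2

Order 1 then 2:
  1 Syncope: [ipedlaz] → [ipdlaz]
  2 Regressive Voicing Assimilation: [ipdlaz] → [ibdlaz]
  result: [ibdlaz]
Order 2 then 1:
  2 Regressive Voicing Assimilation: no change — [ipedlaz]
  1 Syncope: [ipedlaz] → [ipdlaz]
  result: [ipdlaz]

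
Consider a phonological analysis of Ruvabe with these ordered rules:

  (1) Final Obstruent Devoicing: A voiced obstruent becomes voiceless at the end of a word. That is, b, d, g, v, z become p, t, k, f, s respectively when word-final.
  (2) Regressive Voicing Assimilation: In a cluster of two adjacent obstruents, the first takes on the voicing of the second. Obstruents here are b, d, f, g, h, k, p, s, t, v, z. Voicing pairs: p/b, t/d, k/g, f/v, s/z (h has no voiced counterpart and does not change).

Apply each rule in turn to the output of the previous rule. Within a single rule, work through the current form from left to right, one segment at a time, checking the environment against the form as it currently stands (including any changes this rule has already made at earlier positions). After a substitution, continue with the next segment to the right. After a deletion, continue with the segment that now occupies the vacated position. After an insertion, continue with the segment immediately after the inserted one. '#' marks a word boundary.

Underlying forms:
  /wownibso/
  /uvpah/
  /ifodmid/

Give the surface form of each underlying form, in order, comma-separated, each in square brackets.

[wownipso], [ufpah], [ifodmit]

/wownibso/:
  (1) Final Obstruent Devoicing: no change — [wownibso]
  (2) Regressive Voicing Assimilation: [wownibso] → [wownipso]
/uvpah/:
  (1) Final Obstruent Devoicing: no change — [uvpah]
  (2) Regressive Voicing Assimilation: [uvpah] → [ufpah]
/ifodmid/:
  (1) Final Obstruent Devoicing: [ifodmid] → [ifodmit]
  (2) Regressive Voicing Assimilation: no change — [ifodmit]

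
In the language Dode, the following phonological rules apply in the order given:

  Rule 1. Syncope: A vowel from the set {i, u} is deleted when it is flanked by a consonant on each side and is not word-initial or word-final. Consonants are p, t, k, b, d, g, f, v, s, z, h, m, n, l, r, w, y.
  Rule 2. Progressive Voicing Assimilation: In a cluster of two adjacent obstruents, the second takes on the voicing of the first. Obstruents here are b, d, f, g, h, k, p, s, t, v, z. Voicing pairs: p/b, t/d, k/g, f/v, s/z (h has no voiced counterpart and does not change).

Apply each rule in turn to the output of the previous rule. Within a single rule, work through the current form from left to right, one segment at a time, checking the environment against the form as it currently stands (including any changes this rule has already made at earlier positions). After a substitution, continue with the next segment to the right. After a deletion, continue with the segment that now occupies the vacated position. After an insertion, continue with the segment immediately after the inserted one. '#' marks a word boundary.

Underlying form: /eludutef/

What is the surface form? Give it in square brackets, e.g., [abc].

Rule 1 Syncope: [eludutef] → [eldtef]
Rule 2 Progressive Voicing Assimilation: [eldtef] → [elddef]

[elddef]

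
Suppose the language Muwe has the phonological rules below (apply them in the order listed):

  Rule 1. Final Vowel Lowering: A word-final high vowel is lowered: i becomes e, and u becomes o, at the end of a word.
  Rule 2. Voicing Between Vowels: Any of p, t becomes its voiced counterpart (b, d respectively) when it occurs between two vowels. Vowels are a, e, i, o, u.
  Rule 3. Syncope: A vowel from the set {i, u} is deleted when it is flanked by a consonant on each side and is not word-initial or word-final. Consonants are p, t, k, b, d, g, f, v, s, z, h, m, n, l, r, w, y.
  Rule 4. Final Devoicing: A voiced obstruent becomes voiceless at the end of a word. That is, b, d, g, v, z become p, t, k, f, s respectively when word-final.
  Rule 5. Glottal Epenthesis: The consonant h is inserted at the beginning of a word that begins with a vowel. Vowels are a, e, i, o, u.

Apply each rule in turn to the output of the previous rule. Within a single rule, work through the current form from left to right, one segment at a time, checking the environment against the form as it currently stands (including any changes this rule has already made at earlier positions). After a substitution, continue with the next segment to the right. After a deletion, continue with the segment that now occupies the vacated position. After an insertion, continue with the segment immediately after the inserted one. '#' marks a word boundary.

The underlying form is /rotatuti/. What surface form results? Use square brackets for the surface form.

[rodadde]

Rule 1 Final Vowel Lowering: [rotatuti] → [rotatute]
Rule 2 Voicing Between Vowels: [rotatute] → [rodadude]
Rule 3 Syncope: [rodadude] → [rodadde]
Rule 4 Final Devoicing: no change — [rodadde]
Rule 5 Glottal Epenthesis: no change — [rodadde]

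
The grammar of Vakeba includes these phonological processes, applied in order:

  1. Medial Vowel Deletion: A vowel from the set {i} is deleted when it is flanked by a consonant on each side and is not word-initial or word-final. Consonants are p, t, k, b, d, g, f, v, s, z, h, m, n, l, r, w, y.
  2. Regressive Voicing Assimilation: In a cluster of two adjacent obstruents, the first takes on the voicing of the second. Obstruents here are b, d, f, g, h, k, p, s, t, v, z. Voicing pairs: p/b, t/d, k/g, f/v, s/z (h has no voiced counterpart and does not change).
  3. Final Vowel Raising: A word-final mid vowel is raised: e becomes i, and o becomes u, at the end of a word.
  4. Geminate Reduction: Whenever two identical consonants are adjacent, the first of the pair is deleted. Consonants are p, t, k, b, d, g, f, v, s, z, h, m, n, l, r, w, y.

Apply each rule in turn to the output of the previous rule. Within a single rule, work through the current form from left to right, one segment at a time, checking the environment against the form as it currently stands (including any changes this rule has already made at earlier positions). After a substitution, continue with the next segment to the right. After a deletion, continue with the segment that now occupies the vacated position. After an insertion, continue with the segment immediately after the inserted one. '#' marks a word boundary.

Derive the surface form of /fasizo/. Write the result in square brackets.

[fazu]

1 Medial Vowel Deletion: [fasizo] → [faszo]
2 Regressive Voicing Assimilation: [faszo] → [fazzo]
3 Final Vowel Raising: [fazzo] → [fazzu]
4 Geminate Reduction: [fazzu] → [fazu]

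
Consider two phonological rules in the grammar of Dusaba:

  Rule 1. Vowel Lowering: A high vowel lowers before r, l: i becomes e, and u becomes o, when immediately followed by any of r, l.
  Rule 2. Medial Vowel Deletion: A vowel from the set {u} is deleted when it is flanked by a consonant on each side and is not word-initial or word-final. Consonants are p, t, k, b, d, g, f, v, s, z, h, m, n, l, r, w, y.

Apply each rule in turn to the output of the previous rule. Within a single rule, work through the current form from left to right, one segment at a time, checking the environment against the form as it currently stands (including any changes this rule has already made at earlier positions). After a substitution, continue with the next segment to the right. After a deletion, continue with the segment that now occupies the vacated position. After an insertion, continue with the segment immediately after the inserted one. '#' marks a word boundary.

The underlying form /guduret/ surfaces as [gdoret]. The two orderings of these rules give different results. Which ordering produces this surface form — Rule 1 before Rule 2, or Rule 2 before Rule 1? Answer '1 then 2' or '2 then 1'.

1 then 2

Order 1 then 2:
  1 Vowel Lowering: [guduret] → [gudoret]
  2 Medial Vowel Deletion: [gudoret] → [gdoret]
  result: [gdoret]
Order 2 then 1:
  2 Medial Vowel Deletion: [guduret] → [gdret]
  1 Vowel Lowering: no change — [gdret]
  result: [gdret]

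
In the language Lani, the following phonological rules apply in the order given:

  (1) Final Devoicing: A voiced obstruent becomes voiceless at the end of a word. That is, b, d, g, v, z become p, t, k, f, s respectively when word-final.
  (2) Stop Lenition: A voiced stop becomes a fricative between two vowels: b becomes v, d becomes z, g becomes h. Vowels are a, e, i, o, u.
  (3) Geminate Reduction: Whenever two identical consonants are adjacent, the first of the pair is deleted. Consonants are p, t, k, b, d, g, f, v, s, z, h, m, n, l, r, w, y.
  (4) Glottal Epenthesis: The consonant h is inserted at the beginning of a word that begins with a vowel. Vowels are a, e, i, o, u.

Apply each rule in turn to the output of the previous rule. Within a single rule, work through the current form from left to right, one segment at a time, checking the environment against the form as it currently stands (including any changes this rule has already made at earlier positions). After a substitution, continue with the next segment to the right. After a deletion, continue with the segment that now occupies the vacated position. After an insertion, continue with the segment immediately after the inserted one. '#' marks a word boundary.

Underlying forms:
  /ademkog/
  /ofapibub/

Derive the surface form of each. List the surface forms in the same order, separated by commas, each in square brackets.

/ademkog/:
  (1) Final Devoicing: [ademkog] → [ademkok]
  (2) Stop Lenition: [ademkok] → [azemkok]
  (3) Geminate Reduction: no change — [azemkok]
  (4) Glottal Epenthesis: [azemkok] → [hazemkok]
/ofapibub/:
  (1) Final Devoicing: [ofapibub] → [ofapibup]
  (2) Stop Lenition: [ofapibup] → [ofapivup]
  (3) Geminate Reduction: no change — [ofapivup]
  (4) Glottal Epenthesis: [ofapivup] → [hofapivup]

[hazemkok], [hofapivup]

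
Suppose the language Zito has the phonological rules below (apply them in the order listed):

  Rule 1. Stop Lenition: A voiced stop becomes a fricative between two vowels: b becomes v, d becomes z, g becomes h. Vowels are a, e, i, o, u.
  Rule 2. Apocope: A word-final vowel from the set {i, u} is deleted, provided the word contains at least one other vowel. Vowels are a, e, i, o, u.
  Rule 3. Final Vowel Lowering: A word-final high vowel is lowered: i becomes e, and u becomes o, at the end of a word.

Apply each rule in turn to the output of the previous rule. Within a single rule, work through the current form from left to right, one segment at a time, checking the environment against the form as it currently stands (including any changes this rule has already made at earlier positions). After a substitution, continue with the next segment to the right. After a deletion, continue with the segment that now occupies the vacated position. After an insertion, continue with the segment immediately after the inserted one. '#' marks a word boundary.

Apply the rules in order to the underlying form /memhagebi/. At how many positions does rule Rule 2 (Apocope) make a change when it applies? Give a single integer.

1

Rule 1 Stop Lenition: [memhagebi] → [memhahevi]
Rule 2 Apocope: [memhahevi] → [memhahev]
Rule 3 Final Vowel Lowering: no change — [memhahev]
Rule Rule 2 changed 1 position(s).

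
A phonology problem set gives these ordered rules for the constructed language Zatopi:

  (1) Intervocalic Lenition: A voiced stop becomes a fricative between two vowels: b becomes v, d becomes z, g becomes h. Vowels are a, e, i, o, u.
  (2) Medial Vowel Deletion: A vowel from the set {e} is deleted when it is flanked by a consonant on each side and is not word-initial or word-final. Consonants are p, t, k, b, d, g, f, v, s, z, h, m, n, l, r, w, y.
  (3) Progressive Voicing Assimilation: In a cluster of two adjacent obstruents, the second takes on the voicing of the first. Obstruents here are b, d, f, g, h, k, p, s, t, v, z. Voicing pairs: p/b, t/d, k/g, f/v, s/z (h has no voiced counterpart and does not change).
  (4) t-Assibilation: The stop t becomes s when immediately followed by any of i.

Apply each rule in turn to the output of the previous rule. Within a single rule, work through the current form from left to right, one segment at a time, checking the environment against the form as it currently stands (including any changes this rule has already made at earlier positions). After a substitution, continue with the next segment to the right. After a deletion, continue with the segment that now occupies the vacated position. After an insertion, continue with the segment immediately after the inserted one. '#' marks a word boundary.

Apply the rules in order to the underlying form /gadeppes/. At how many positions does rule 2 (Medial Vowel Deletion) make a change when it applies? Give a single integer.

2

(1) Intervocalic Lenition: [gadeppes] → [gazeppes]
(2) Medial Vowel Deletion: [gazeppes] → [gazpps]
(3) Progressive Voicing Assimilation: [gazpps] → [gazbbz]
(4) t-Assibilation: no change — [gazbbz]
Rule 2 changed 2 position(s).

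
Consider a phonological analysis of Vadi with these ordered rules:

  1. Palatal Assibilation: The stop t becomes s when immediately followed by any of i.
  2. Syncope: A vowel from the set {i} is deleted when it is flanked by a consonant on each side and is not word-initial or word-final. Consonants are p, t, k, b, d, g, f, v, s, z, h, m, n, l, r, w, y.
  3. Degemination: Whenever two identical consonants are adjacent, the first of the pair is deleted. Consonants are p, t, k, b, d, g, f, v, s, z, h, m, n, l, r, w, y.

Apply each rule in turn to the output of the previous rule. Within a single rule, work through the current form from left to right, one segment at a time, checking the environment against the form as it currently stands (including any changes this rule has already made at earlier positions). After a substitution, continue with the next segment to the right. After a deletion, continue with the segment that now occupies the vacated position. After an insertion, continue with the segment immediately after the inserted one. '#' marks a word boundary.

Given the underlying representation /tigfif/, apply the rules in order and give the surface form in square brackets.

1 Palatal Assibilation: [tigfif] → [sigfif]
2 Syncope: [sigfif] → [sgff]
3 Degemination: [sgff] → [sgf]

[sgf]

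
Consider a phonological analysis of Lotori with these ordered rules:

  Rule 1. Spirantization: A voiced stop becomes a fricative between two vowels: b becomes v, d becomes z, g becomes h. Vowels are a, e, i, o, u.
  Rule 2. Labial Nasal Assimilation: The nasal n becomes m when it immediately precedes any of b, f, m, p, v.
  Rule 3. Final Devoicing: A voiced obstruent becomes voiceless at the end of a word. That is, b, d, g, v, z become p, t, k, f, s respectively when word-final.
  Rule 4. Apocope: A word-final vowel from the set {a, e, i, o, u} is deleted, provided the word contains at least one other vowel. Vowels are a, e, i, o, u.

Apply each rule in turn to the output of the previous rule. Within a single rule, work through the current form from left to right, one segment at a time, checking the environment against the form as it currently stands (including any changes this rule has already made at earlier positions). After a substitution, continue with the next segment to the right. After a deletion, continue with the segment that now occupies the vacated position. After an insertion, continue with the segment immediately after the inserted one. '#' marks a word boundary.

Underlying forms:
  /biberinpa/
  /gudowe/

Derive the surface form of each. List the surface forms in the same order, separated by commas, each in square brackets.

[biverimp], [guzow]

/biberinpa/:
  Rule 1 Spirantization: [biberinpa] → [biverinpa]
  Rule 2 Labial Nasal Assimilation: [biverinpa] → [biverimpa]
  Rule 3 Final Devoicing: no change — [biverimpa]
  Rule 4 Apocope: [biverimpa] → [biverimp]
/gudowe/:
  Rule 1 Spirantization: [gudowe] → [guzowe]
  Rule 2 Labial Nasal Assimilation: no change — [guzowe]
  Rule 3 Final Devoicing: no change — [guzowe]
  Rule 4 Apocope: [guzowe] → [guzow]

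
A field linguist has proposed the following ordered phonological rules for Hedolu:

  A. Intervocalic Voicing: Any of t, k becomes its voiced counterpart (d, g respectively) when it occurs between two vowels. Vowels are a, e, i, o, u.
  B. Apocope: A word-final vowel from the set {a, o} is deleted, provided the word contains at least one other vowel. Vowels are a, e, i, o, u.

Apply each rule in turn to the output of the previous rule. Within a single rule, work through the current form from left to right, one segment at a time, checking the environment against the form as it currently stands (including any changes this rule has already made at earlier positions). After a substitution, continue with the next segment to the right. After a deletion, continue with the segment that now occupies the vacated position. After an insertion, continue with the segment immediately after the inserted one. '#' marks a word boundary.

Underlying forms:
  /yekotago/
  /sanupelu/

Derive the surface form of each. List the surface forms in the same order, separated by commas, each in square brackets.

/yekotago/:
  A Intervocalic Voicing: [yekotago] → [yegodago]
  B Apocope: [yegodago] → [yegodag]
/sanupelu/:
  A Intervocalic Voicing: no change — [sanupelu]
  B Apocope: no change — [sanupelu]

[yegodag], [sanupelu]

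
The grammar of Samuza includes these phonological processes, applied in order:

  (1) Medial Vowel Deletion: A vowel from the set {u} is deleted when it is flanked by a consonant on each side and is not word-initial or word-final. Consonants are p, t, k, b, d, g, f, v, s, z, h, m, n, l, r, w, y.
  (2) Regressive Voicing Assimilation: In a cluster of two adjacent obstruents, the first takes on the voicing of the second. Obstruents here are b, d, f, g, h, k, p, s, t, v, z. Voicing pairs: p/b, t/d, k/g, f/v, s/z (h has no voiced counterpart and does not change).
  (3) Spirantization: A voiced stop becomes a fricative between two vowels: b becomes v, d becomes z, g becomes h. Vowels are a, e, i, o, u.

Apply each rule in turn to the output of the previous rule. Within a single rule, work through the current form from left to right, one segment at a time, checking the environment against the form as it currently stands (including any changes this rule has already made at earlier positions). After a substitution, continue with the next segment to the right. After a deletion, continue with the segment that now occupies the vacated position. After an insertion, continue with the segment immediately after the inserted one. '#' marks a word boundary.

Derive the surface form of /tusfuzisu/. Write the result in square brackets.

[tsvzisu]

(1) Medial Vowel Deletion: [tusfuzisu] → [tsfzisu]
(2) Regressive Voicing Assimilation: [tsfzisu] → [tsvzisu]
(3) Spirantization: no change — [tsvzisu]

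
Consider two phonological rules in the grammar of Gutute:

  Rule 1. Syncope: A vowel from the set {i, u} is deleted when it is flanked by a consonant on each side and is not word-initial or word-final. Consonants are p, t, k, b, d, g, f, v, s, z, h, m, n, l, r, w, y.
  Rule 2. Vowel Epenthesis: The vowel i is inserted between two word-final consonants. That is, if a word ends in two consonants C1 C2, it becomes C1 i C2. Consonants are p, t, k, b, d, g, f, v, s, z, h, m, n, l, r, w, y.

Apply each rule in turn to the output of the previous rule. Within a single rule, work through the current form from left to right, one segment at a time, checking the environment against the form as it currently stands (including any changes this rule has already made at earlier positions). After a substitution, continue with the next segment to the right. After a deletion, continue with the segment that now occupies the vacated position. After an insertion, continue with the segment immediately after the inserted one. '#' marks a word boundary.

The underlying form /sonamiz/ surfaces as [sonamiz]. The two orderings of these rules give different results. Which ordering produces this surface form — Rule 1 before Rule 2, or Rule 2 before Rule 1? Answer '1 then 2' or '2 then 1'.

1 then 2

Order 1 then 2:
  1 Syncope: [sonamiz] → [sonamz]
  2 Vowel Epenthesis: [sonamz] → [sonamiz]
  result: [sonamiz]
Order 2 then 1:
  2 Vowel Epenthesis: no change — [sonamiz]
  1 Syncope: [sonamiz] → [sonamz]
  result: [sonamz]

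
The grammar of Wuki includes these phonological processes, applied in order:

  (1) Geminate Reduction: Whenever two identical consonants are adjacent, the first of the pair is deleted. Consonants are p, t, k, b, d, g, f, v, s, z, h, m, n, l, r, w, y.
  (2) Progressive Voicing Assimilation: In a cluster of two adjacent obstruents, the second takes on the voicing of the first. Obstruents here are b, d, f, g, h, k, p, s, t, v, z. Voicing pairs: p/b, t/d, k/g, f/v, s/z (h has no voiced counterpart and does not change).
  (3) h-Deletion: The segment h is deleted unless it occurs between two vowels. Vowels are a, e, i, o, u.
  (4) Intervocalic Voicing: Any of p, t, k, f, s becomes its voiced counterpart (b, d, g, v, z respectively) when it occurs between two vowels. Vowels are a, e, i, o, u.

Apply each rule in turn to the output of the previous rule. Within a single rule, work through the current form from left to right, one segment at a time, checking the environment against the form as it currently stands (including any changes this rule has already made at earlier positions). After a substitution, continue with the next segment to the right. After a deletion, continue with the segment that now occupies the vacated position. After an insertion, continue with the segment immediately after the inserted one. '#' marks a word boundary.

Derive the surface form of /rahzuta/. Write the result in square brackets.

[razuda]

(1) Geminate Reduction: no change — [rahzuta]
(2) Progressive Voicing Assimilation: [rahzuta] → [rahsuta]
(3) h-Deletion: [rahsuta] → [rasuta]
(4) Intervocalic Voicing: [rasuta] → [razuda]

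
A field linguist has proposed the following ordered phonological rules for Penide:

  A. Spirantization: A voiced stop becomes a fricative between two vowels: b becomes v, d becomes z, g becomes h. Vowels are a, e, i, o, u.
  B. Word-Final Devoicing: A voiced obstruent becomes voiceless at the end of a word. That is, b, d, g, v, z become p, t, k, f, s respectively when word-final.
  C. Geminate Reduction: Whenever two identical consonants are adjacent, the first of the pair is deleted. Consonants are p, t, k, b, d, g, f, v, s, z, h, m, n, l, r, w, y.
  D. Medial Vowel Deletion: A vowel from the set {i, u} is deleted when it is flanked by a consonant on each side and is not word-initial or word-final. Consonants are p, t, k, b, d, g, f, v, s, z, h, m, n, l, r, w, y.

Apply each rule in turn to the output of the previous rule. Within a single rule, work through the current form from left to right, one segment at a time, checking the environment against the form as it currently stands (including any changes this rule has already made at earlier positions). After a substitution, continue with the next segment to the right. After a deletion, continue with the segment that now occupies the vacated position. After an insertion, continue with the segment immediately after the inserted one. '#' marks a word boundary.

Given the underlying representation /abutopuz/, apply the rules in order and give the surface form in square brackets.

[avtops]

A Spirantization: [abutopuz] → [avutopuz]
B Word-Final Devoicing: [avutopuz] → [avutopus]
C Geminate Reduction: no change — [avutopus]
D Medial Vowel Deletion: [avutopus] → [avtops]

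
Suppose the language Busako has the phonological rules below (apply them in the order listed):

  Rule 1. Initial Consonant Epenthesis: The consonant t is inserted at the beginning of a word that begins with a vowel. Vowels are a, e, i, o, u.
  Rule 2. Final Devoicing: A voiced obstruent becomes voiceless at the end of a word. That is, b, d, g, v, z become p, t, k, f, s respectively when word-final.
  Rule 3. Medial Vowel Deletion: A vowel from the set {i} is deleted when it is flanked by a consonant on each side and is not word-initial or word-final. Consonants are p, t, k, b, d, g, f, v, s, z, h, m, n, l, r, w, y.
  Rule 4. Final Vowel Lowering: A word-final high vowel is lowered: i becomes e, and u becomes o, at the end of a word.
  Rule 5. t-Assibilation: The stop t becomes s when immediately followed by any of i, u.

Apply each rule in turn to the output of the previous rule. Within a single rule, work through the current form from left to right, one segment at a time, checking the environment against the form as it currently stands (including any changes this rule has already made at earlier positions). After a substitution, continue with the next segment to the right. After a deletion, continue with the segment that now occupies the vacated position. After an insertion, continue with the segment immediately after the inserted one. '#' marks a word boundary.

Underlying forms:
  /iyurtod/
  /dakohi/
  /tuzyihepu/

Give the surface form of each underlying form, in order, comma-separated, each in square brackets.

/iyurtod/:
  Rule 1 Initial Consonant Epenthesis: [iyurtod] → [tiyurtod]
  Rule 2 Final Devoicing: [tiyurtod] → [tiyurtot]
  Rule 3 Medial Vowel Deletion: [tiyurtot] → [tyurtot]
  Rule 4 Final Vowel Lowering: no change — [tyurtot]
  Rule 5 t-Assibilation: no change — [tyurtot]
/dakohi/:
  Rule 1 Initial Consonant Epenthesis: no change — [dakohi]
  Rule 2 Final Devoicing: no change — [dakohi]
  Rule 3 Medial Vowel Deletion: no change — [dakohi]
  Rule 4 Final Vowel Lowering: [dakohi] → [dakohe]
  Rule 5 t-Assibilation: no change — [dakohe]
/tuzyihepu/:
  Rule 1 Initial Consonant Epenthesis: no change — [tuzyihepu]
  Rule 2 Final Devoicing: no change — [tuzyihepu]
  Rule 3 Medial Vowel Deletion: [tuzyihepu] → [tuzyhepu]
  Rule 4 Final Vowel Lowering: [tuzyhepu] → [tuzyhepo]
  Rule 5 t-Assibilation: [tuzyhepo] → [suzyhepo]

[tyurtot], [dakohe], [suzyhepo]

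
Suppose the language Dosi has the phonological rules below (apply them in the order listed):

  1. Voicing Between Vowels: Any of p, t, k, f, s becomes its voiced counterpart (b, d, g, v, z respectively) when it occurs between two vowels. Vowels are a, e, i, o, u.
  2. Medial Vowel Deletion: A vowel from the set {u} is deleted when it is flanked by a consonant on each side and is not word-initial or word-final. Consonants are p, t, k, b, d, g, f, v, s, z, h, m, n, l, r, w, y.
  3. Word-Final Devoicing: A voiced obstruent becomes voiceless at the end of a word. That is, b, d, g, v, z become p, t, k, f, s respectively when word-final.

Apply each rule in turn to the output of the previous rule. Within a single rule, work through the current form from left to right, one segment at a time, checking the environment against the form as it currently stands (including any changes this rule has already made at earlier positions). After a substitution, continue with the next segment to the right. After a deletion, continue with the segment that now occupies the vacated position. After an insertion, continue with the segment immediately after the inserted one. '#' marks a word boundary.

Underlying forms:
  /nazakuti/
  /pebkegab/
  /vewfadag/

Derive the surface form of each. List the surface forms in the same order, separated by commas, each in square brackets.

[nazagdi], [pebkegap], [vewfadak]

/nazakuti/:
  1 Voicing Between Vowels: [nazakuti] → [nazagudi]
  2 Medial Vowel Deletion: [nazagudi] → [nazagdi]
  3 Word-Final Devoicing: no change — [nazagdi]
/pebkegab/:
  1 Voicing Between Vowels: no change — [pebkegab]
  2 Medial Vowel Deletion: no change — [pebkegab]
  3 Word-Final Devoicing: [pebkegab] → [pebkegap]
/vewfadag/:
  1 Voicing Between Vowels: no change — [vewfadag]
  2 Medial Vowel Deletion: no change — [vewfadag]
  3 Word-Final Devoicing: [vewfadag] → [vewfadak]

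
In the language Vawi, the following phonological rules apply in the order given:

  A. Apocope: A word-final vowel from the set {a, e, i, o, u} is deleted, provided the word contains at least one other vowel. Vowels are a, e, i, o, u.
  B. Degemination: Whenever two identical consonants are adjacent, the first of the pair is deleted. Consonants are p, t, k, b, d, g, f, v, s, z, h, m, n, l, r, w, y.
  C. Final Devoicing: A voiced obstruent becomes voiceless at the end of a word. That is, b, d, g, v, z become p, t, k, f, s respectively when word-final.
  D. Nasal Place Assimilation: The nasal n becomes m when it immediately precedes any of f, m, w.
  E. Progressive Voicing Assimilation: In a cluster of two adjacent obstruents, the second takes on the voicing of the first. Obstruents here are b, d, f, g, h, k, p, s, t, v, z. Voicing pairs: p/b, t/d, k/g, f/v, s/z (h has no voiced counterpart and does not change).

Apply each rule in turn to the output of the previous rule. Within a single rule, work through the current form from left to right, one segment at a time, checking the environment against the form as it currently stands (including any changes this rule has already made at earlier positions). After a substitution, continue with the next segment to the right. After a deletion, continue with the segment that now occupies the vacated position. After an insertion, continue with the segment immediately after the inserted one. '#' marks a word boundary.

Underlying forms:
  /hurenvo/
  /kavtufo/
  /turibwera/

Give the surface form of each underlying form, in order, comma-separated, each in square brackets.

[huremf], [kavduf], [turibwer]

/hurenvo/:
  A Apocope: [hurenvo] → [hurenv]
  B Degemination: no change — [hurenv]
  C Final Devoicing: [hurenv] → [hurenf]
  D Nasal Place Assimilation: [hurenf] → [huremf]
  E Progressive Voicing Assimilation: no change — [huremf]
/kavtufo/:
  A Apocope: [kavtufo] → [kavtuf]
  B Degemination: no change — [kavtuf]
  C Final Devoicing: no change — [kavtuf]
  D Nasal Place Assimilation: no change — [kavtuf]
  E Progressive Voicing Assimilation: [kavtuf] → [kavduf]
/turibwera/:
  A Apocope: [turibwera] → [turibwer]
  B Degemination: no change — [turibwer]
  C Final Devoicing: no change — [turibwer]
  D Nasal Place Assimilation: no change — [turibwer]
  E Progressive Voicing Assimilation: no change — [turibwer]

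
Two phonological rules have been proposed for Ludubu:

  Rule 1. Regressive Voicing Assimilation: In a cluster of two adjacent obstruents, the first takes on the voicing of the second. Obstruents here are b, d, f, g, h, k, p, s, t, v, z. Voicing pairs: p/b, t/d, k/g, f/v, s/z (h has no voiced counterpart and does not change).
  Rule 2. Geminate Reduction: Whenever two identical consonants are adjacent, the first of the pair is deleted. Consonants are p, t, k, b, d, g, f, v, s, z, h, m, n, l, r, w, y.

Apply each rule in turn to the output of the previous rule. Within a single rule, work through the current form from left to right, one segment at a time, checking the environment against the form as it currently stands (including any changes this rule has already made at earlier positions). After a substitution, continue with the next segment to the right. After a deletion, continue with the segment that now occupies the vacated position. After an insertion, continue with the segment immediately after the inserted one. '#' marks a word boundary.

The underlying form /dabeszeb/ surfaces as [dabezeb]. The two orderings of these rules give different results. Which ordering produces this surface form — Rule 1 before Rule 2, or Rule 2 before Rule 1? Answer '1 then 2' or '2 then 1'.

Order 1 then 2:
  1 Regressive Voicing Assimilation: [dabeszeb] → [dabezzeb]
  2 Geminate Reduction: [dabezzeb] → [dabezeb]
  result: [dabezeb]
Order 2 then 1:
  2 Geminate Reduction: no change — [dabeszeb]
  1 Regressive Voicing Assimilation: [dabeszeb] → [dabezzeb]
  result: [dabezzeb]

1 then 2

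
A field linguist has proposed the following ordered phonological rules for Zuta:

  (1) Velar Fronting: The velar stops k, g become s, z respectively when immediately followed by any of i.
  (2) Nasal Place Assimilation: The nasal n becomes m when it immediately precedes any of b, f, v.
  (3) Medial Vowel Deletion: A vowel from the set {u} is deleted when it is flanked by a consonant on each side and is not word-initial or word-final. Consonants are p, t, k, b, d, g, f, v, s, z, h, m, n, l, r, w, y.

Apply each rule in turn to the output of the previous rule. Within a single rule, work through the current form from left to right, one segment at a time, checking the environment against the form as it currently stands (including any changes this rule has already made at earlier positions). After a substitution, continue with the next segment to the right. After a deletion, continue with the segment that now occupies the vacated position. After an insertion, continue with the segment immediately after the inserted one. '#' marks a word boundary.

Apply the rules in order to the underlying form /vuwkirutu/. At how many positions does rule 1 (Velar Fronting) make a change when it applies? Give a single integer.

1

(1) Velar Fronting: [vuwkirutu] → [vuwsirutu]
(2) Nasal Place Assimilation: no change — [vuwsirutu]
(3) Medial Vowel Deletion: [vuwsirutu] → [vwsirtu]
Rule 1 changed 1 position(s).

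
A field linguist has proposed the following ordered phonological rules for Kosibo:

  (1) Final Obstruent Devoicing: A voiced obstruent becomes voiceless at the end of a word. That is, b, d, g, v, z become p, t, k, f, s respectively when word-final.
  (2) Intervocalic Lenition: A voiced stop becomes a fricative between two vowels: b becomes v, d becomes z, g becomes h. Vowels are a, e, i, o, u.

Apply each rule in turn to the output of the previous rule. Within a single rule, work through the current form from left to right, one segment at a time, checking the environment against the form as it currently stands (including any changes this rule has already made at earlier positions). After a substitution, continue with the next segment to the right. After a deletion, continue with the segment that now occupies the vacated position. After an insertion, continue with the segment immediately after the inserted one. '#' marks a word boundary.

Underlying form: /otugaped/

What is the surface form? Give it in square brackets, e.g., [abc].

[otuhapet]

(1) Final Obstruent Devoicing: [otugaped] → [otugapet]
(2) Intervocalic Lenition: [otugapet] → [otuhapet]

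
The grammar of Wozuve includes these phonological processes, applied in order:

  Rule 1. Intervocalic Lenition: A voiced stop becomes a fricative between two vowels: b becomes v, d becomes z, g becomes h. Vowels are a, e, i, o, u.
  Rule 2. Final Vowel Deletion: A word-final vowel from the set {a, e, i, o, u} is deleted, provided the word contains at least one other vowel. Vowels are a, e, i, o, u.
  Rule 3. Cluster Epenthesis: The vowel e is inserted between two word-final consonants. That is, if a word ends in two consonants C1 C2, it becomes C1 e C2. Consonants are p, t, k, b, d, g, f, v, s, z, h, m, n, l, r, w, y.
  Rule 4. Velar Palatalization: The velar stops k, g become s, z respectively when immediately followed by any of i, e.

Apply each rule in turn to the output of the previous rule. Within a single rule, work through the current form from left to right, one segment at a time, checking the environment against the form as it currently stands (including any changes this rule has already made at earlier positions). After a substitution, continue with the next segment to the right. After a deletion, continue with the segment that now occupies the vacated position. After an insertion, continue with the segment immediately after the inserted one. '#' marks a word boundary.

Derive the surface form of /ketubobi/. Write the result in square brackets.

[setuvov]

Rule 1 Intervocalic Lenition: [ketubobi] → [ketuvovi]
Rule 2 Final Vowel Deletion: [ketuvovi] → [ketuvov]
Rule 3 Cluster Epenthesis: no change — [ketuvov]
Rule 4 Velar Palatalization: [ketuvov] → [setuvov]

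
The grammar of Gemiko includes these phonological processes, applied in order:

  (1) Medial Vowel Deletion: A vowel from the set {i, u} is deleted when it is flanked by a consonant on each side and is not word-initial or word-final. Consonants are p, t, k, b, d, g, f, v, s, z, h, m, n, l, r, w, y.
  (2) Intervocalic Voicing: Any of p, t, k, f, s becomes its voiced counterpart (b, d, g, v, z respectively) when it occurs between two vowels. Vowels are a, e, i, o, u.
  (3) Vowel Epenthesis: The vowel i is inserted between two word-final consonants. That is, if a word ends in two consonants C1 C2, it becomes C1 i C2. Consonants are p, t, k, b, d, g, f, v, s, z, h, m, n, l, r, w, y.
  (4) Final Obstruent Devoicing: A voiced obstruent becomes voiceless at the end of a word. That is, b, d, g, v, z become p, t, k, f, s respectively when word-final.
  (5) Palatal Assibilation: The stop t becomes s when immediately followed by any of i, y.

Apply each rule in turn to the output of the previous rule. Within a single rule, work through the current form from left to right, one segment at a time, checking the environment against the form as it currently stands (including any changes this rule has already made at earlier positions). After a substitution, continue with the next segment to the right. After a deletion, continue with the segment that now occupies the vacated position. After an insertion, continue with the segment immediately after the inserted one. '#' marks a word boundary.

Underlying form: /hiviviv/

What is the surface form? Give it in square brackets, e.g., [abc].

(1) Medial Vowel Deletion: [hiviviv] → [hvvv]
(2) Intervocalic Voicing: no change — [hvvv]
(3) Vowel Epenthesis: [hvvv] → [hvviv]
(4) Final Obstruent Devoicing: [hvviv] → [hvvif]
(5) Palatal Assibilation: no change — [hvvif]

[hvvif]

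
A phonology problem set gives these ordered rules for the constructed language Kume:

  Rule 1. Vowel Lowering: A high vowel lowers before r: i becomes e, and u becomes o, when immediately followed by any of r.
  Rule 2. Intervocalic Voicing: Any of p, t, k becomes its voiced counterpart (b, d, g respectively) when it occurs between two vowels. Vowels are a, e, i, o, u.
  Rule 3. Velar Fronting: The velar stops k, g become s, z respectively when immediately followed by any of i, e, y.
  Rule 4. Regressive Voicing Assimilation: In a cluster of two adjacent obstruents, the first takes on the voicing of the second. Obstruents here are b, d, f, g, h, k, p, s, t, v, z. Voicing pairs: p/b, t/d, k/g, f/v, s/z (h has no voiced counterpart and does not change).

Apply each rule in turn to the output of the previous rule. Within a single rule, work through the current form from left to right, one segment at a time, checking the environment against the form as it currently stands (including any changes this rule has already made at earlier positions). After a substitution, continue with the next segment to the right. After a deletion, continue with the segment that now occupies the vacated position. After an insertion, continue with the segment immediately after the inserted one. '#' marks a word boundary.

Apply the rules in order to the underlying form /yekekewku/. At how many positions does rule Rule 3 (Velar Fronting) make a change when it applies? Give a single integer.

2

Rule 1 Vowel Lowering: no change — [yekekewku]
Rule 2 Intervocalic Voicing: [yekekewku] → [yegegewku]
Rule 3 Velar Fronting: [yegegewku] → [yezezewku]
Rule 4 Regressive Voicing Assimilation: no change — [yezezewku]
Rule Rule 3 changed 2 position(s).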